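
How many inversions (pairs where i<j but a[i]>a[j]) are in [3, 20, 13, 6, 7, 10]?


For each element, count the later elements that are smaller than it:
  3 (index 0): smaller elements after it = [] -> 0
  20 (index 1): smaller elements after it = [13, 6, 7, 10] -> 4
  13 (index 2): smaller elements after it = [6, 7, 10] -> 3
  6 (index 3): smaller elements after it = [] -> 0
  7 (index 4): smaller elements after it = [] -> 0
Total inversions = 0 + 4 + 3 + 0 + 0 = 7
Final answer: 7


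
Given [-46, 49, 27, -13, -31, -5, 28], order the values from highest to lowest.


Original list: [-46, 49, 27, -13, -31, -5, 28]
Repeatedly take the largest remaining element:
  Remaining [-46, 49, 27, -13, -31, -5, 28] -> largest is 49
  Remaining [-46, 27, -13, -31, -5, 28] -> largest is 28
  Remaining [-46, 27, -13, -31, -5] -> largest is 27
  Remaining [-46, -13, -31, -5] -> largest is -5
  Remaining [-46, -13, -31] -> largest is -13
  Remaining [-46, -31] -> largest is -31
  Remaining [-46] -> largest is -46
Collecting the picks in order gives the descending list.
Final answer: [49, 28, 27, -5, -13, -31, -46]


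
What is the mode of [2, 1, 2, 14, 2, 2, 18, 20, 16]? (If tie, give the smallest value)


Count the frequency of each value:
  1 appears 1 time(s)
  2 appears 4 time(s)
  14 appears 1 time(s)
  16 appears 1 time(s)
  18 appears 1 time(s)
  20 appears 1 time(s)
Maximum frequency is 4.
Only 2 reaches that frequency, so it is the mode.
Final answer: 2


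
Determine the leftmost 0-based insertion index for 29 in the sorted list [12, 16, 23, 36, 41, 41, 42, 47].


List is sorted: [12, 16, 23, 36, 41, 41, 42, 47]
We need the leftmost position where 29 can be inserted, i.e. the first index whose element is >= 29 (or the end of the list if none is).
Binary search with low=0, high=8 (0-based indices):
  low=0, high=8, mid=4: a[4]=41 >= 29, so high = 4
  low=0, high=4, mid=2: a[2]=23 < 29, so low = 3
  low=3, high=4, mid=3: a[3]=36 >= 29, so high = 3
Now low = high = 3, so the insertion index is 3.
Final answer: 3


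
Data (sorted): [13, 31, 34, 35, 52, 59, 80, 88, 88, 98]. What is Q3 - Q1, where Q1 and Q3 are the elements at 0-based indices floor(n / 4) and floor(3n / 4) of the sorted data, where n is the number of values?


The data has n = 10 elements.
Q1 index = floor(10 / 4) = floor(2.5) = 2; Q3 index = floor(3 * 10 / 4) = floor(7.5) = 7
Q1 = element at index 2 = 34
Q3 = element at index 7 = 88
IQR = 88 - 34 = 54
Final answer: 54


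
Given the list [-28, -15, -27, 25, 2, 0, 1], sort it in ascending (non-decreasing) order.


Original list: [-28, -15, -27, 25, 2, 0, 1]
Repeatedly take the smallest remaining element:
  Remaining [-28, -15, -27, 25, 2, 0, 1] -> smallest is -28
  Remaining [-15, -27, 25, 2, 0, 1] -> smallest is -27
  Remaining [-15, 25, 2, 0, 1] -> smallest is -15
  Remaining [25, 2, 0, 1] -> smallest is 0
  Remaining [25, 2, 1] -> smallest is 1
  Remaining [25, 2] -> smallest is 2
  Remaining [25] -> smallest is 25
Collecting the picks in order gives the sorted list.
Final answer: [-28, -27, -15, 0, 1, 2, 25]


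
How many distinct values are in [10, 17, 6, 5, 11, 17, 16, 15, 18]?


List all unique values:
Distinct values: [5, 6, 10, 11, 15, 16, 17, 18]
Count = 8
Final answer: 8


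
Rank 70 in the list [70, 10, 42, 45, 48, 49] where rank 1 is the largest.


Sort descending: [70, 49, 48, 45, 42, 10]
Find 70 in the sorted list.
70 is at position 1.
Final answer: 1


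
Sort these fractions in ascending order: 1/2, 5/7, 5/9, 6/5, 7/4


Convert to decimal for comparison:
  1/2 = 0.5
  5/7 = 0.7143
  5/9 = 0.5556
  6/5 = 1.2
  7/4 = 1.75
Decimals in increasing order: 0.5 < 0.5556 < 0.7143 < 1.2 < 1.75
Writing each back as its fraction gives the sorted order.
Final answer: 1/2, 5/9, 5/7, 6/5, 7/4


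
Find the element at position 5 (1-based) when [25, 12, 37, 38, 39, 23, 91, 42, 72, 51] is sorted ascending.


Sort ascending: [12, 23, 25, 37, 38, 39, 42, 51, 72, 91]
The 5th element (1-indexed) is at index 4.
Value = 38
Final answer: 38


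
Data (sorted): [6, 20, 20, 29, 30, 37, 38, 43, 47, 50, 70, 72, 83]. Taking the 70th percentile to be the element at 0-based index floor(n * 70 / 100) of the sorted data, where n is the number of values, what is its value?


The dataset has n = 13 elements.
Index = floor(13 * 70 / 100) = floor(910 / 100) = floor(9.1) = 9
Counting from index 0 in the sorted data, the element at index 9 is 50.
Final answer: 50


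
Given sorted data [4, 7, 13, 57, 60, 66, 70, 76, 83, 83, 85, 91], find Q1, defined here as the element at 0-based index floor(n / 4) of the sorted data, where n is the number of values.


The list has n = 12 elements.
Q1 index = floor(12 / 4) = floor(3) = 3
Counting from index 0 in the sorted data, the element at index 3 is 57.
Final answer: 57


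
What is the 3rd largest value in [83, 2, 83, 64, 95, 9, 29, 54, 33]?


Sort descending: [95, 83, 83, 64, 54, 33, 29, 9, 2]
The 3rd element (1-indexed) is at index 2.
Value = 83
Final answer: 83


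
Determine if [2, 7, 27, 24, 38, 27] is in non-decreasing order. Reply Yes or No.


Check consecutive pairs:
  2 <= 7? True
  7 <= 27? True
  27 <= 24? False
  24 <= 38? True
  38 <= 27? False
2 consecutive pair(s) are out of order, so the list is not sorted.
Final answer: No


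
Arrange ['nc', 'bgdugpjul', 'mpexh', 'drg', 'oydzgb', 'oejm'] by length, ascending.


Compute lengths:
  'nc' has length 2
  'bgdugpjul' has length 9
  'mpexh' has length 5
  'drg' has length 3
  'oydzgb' has length 6
  'oejm' has length 4
Lengths in increasing order: 2 < 3 < 4 < 5 < 6 < 9
Listing the words in that order gives the answer.
Final answer: ['nc', 'drg', 'oejm', 'mpexh', 'oydzgb', 'bgdugpjul']


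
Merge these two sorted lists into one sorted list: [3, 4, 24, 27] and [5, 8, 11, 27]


List A: [3, 4, 24, 27]
List B: [5, 8, 11, 27]
Repeatedly compare the front elements and take the smaller:
  3 vs 5 -> take 3
  4 vs 5 -> take 4
  24 vs 5 -> take 5
  24 vs 8 -> take 8
  24 vs 11 -> take 11
  24 vs 27 -> take 24
  27 vs 27 -> take 27
  A is exhausted; append the rest of B: [27]
Final answer: [3, 4, 5, 8, 11, 24, 27, 27]


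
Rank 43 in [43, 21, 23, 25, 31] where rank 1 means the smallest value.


Sort ascending: [21, 23, 25, 31, 43]
Find 43 in the sorted list.
43 is at position 5 (1-indexed).
Final answer: 5


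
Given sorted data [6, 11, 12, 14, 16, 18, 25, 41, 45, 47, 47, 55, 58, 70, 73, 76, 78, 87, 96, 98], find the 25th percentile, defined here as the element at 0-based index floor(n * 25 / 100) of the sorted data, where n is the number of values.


The dataset has n = 20 elements.
Index = floor(20 * 25 / 100) = floor(500 / 100) = floor(5) = 5
Counting from index 0 in the sorted data, the element at index 5 is 18.
Final answer: 18


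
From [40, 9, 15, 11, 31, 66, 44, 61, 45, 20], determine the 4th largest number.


Sort descending: [66, 61, 45, 44, 40, 31, 20, 15, 11, 9]
The 4th element (1-indexed) is at index 3.
Value = 44
Final answer: 44


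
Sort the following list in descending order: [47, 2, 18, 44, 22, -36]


Original list: [47, 2, 18, 44, 22, -36]
Repeatedly take the largest remaining element:
  Remaining [47, 2, 18, 44, 22, -36] -> largest is 47
  Remaining [2, 18, 44, 22, -36] -> largest is 44
  Remaining [2, 18, 22, -36] -> largest is 22
  Remaining [2, 18, -36] -> largest is 18
  Remaining [2, -36] -> largest is 2
  Remaining [-36] -> largest is -36
Collecting the picks in order gives the descending list.
Final answer: [47, 44, 22, 18, 2, -36]


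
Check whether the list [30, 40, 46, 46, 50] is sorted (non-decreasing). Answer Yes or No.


Check consecutive pairs:
  30 <= 40? True
  40 <= 46? True
  46 <= 46? True
  46 <= 50? True
Every consecutive pair is in order, so the list is non-decreasing.
Final answer: Yes


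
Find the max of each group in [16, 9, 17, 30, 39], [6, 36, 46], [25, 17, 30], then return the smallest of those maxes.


Find max of each group:
  Group 1: [16, 9, 17, 30, 39] -> max = 39
  Group 2: [6, 36, 46] -> max = 46
  Group 3: [25, 17, 30] -> max = 30
Maxes: [39, 46, 30]
Minimum of maxes = 30
Final answer: 30


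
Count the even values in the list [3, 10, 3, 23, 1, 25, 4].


Check each element:
  3 is odd
  10 is even
  3 is odd
  23 is odd
  1 is odd
  25 is odd
  4 is even
Evens: [10, 4]
Count of evens = 2
Final answer: 2


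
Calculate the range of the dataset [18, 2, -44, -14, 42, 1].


Maximum value: 42
Minimum value: -44
Range = 42 - (-44) = 86
Final answer: 86


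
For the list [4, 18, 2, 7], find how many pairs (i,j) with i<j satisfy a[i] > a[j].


For each element, count the later elements that are smaller than it:
  4 (index 0): smaller elements after it = [2] -> 1
  18 (index 1): smaller elements after it = [2, 7] -> 2
  2 (index 2): smaller elements after it = [] -> 0
Total inversions = 1 + 2 + 0 = 3
Final answer: 3


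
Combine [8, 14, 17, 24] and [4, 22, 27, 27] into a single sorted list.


List A: [8, 14, 17, 24]
List B: [4, 22, 27, 27]
Repeatedly compare the front elements and take the smaller:
  8 vs 4 -> take 4
  8 vs 22 -> take 8
  14 vs 22 -> take 14
  17 vs 22 -> take 17
  24 vs 22 -> take 22
  24 vs 27 -> take 24
  A is exhausted; append the rest of B: [27, 27]
Final answer: [4, 8, 14, 17, 22, 24, 27, 27]


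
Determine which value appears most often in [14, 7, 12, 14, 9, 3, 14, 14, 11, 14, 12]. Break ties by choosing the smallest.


Count the frequency of each value:
  3 appears 1 time(s)
  7 appears 1 time(s)
  9 appears 1 time(s)
  11 appears 1 time(s)
  12 appears 2 time(s)
  14 appears 5 time(s)
Maximum frequency is 5.
Only 14 reaches that frequency, so it is the mode.
Final answer: 14


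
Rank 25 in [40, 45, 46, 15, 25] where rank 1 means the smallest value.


Sort ascending: [15, 25, 40, 45, 46]
Find 25 in the sorted list.
25 is at position 2 (1-indexed).
Final answer: 2


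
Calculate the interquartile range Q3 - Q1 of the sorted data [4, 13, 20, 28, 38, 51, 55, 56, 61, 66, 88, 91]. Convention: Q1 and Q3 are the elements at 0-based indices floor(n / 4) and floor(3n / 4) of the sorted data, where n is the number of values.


The data has n = 12 elements.
Q1 index = floor(12 / 4) = floor(3) = 3; Q3 index = floor(3 * 12 / 4) = floor(9) = 9
Q1 = element at index 3 = 28
Q3 = element at index 9 = 66
IQR = 66 - 28 = 38
Final answer: 38


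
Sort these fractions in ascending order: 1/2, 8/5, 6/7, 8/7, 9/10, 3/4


Convert to decimal for comparison:
  1/2 = 0.5
  8/5 = 1.6
  6/7 = 0.8571
  8/7 = 1.1429
  9/10 = 0.9
  3/4 = 0.75
Decimals in increasing order: 0.5 < 0.75 < 0.8571 < 0.9 < 1.1429 < 1.6
Writing each back as its fraction gives the sorted order.
Final answer: 1/2, 3/4, 6/7, 9/10, 8/7, 8/5


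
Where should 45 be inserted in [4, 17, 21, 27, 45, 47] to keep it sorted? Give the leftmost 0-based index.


List is sorted: [4, 17, 21, 27, 45, 47]
We need the leftmost position where 45 can be inserted, i.e. the first index whose element is >= 45 (or the end of the list if none is).
Binary search with low=0, high=6 (0-based indices):
  low=0, high=6, mid=3: a[3]=27 < 45, so low = 4
  low=4, high=6, mid=5: a[5]=47 >= 45, so high = 5
  low=4, high=5, mid=4: a[4]=45 >= 45, so high = 4
Now low = high = 4, so the insertion index is 4.
Final answer: 4


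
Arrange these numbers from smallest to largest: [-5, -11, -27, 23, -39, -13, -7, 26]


Original list: [-5, -11, -27, 23, -39, -13, -7, 26]
Repeatedly take the smallest remaining element:
  Remaining [-5, -11, -27, 23, -39, -13, -7, 26] -> smallest is -39
  Remaining [-5, -11, -27, 23, -13, -7, 26] -> smallest is -27
  Remaining [-5, -11, 23, -13, -7, 26] -> smallest is -13
  Remaining [-5, -11, 23, -7, 26] -> smallest is -11
  Remaining [-5, 23, -7, 26] -> smallest is -7
  Remaining [-5, 23, 26] -> smallest is -5
  Remaining [23, 26] -> smallest is 23
  Remaining [26] -> smallest is 26
Collecting the picks in order gives the sorted list.
Final answer: [-39, -27, -13, -11, -7, -5, 23, 26]


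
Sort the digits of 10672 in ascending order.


The number 10672 has digits: 1, 0, 6, 7, 2
Sorted: 0, 1, 2, 6, 7
Joining the sorted digits gives the result.
Final answer: 01267


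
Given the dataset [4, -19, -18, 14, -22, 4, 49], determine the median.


First, sort the list: [-22, -19, -18, 4, 4, 14, 49]
The list has 7 elements (odd count).
The middle index is 3 (0-based), and the element there is 4.
Final answer: 4


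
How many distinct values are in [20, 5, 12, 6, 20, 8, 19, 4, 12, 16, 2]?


List all unique values:
Distinct values: [2, 4, 5, 6, 8, 12, 16, 19, 20]
Count = 9
Final answer: 9


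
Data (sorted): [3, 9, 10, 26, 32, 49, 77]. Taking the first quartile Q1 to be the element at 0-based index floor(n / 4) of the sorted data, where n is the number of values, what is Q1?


The list has n = 7 elements.
Q1 index = floor(7 / 4) = floor(1.75) = 1
Counting from index 0 in the sorted data, the element at index 1 is 9.
Final answer: 9


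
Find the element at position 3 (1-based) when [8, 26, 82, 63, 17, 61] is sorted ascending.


Sort ascending: [8, 17, 26, 61, 63, 82]
The 3rd element (1-indexed) is at index 2.
Value = 26
Final answer: 26


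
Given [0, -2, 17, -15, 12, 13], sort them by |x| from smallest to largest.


Compute absolute values:
  |0| = 0
  |-2| = 2
  |17| = 17
  |-15| = 15
  |12| = 12
  |13| = 13
Absolute values in increasing order: 0 < 2 < 12 < 13 < 15 < 17
Listing the original numbers in that order gives the answer.
Final answer: [0, -2, 12, 13, -15, 17]


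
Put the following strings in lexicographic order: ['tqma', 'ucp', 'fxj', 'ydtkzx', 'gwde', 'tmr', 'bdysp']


Compare strings character by character (the first differing letter decides):
  'bdysp' < 'fxj' since 'b' < 'f' at position 1
  'fxj' < 'gwde' since 'f' < 'g' at position 1
  'gwde' < 'tmr' since 'g' < 't' at position 1
  'tmr' < 'tqma' since 'm' < 'q' at position 2
  'tqma' < 'ucp' since 't' < 'u' at position 1
  'ucp' < 'ydtkzx' since 'u' < 'y' at position 1
Chaining these comparisons gives the alphabetical order.
Final answer: ['bdysp', 'fxj', 'gwde', 'tmr', 'tqma', 'ucp', 'ydtkzx']


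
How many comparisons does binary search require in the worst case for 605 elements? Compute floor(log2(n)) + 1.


Binary search halves the search space each step.
Maximum comparisons = floor(log2(605)) + 1
log2(605) = 9.2408
floor(log2(605)) = 9, so 9 + 1 = 10
Final answer: 10


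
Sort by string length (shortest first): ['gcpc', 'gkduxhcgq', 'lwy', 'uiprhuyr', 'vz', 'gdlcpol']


Compute lengths:
  'gcpc' has length 4
  'gkduxhcgq' has length 9
  'lwy' has length 3
  'uiprhuyr' has length 8
  'vz' has length 2
  'gdlcpol' has length 7
Lengths in increasing order: 2 < 3 < 4 < 7 < 8 < 9
Listing the words in that order gives the answer.
Final answer: ['vz', 'lwy', 'gcpc', 'gdlcpol', 'uiprhuyr', 'gkduxhcgq']


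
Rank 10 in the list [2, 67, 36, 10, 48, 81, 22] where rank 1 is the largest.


Sort descending: [81, 67, 48, 36, 22, 10, 2]
Find 10 in the sorted list.
10 is at position 6.
Final answer: 6


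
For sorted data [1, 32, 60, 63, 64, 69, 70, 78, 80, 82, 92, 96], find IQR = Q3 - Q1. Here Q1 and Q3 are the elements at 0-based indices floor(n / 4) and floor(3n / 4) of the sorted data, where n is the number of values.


The data has n = 12 elements.
Q1 index = floor(12 / 4) = floor(3) = 3; Q3 index = floor(3 * 12 / 4) = floor(9) = 9
Q1 = element at index 3 = 63
Q3 = element at index 9 = 82
IQR = 82 - 63 = 19
Final answer: 19


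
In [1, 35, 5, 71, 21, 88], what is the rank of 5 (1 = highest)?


Sort descending: [88, 71, 35, 21, 5, 1]
Find 5 in the sorted list.
5 is at position 5.
Final answer: 5


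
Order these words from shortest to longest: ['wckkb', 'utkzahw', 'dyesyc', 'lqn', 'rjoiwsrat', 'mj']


Compute lengths:
  'wckkb' has length 5
  'utkzahw' has length 7
  'dyesyc' has length 6
  'lqn' has length 3
  'rjoiwsrat' has length 9
  'mj' has length 2
Lengths in increasing order: 2 < 3 < 5 < 6 < 7 < 9
Listing the words in that order gives the answer.
Final answer: ['mj', 'lqn', 'wckkb', 'dyesyc', 'utkzahw', 'rjoiwsrat']


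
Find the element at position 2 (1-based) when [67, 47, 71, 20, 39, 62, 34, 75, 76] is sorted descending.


Sort descending: [76, 75, 71, 67, 62, 47, 39, 34, 20]
The 2nd element (1-indexed) is at index 1.
Value = 75
Final answer: 75


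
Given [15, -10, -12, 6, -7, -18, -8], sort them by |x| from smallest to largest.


Compute absolute values:
  |15| = 15
  |-10| = 10
  |-12| = 12
  |6| = 6
  |-7| = 7
  |-18| = 18
  |-8| = 8
Absolute values in increasing order: 6 < 7 < 8 < 10 < 12 < 15 < 18
Listing the original numbers in that order gives the answer.
Final answer: [6, -7, -8, -10, -12, 15, -18]


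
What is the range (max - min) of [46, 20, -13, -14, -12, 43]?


Maximum value: 46
Minimum value: -14
Range = 46 - (-14) = 60
Final answer: 60


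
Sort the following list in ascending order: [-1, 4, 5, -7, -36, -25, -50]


Original list: [-1, 4, 5, -7, -36, -25, -50]
Repeatedly take the smallest remaining element:
  Remaining [-1, 4, 5, -7, -36, -25, -50] -> smallest is -50
  Remaining [-1, 4, 5, -7, -36, -25] -> smallest is -36
  Remaining [-1, 4, 5, -7, -25] -> smallest is -25
  Remaining [-1, 4, 5, -7] -> smallest is -7
  Remaining [-1, 4, 5] -> smallest is -1
  Remaining [4, 5] -> smallest is 4
  Remaining [5] -> smallest is 5
Collecting the picks in order gives the sorted list.
Final answer: [-50, -36, -25, -7, -1, 4, 5]


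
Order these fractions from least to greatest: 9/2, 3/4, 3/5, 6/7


Convert to decimal for comparison:
  9/2 = 4.5
  3/4 = 0.75
  3/5 = 0.6
  6/7 = 0.8571
Decimals in increasing order: 0.6 < 0.75 < 0.8571 < 4.5
Writing each back as its fraction gives the sorted order.
Final answer: 3/5, 3/4, 6/7, 9/2


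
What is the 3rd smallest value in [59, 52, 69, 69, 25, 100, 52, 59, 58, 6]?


Sort ascending: [6, 25, 52, 52, 58, 59, 59, 69, 69, 100]
The 3rd element (1-indexed) is at index 2.
Value = 52
Final answer: 52


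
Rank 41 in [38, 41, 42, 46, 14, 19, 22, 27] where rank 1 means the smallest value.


Sort ascending: [14, 19, 22, 27, 38, 41, 42, 46]
Find 41 in the sorted list.
41 is at position 6 (1-indexed).
Final answer: 6


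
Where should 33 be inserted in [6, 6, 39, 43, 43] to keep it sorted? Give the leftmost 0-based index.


List is sorted: [6, 6, 39, 43, 43]
We need the leftmost position where 33 can be inserted, i.e. the first index whose element is >= 33 (or the end of the list if none is).
Binary search with low=0, high=5 (0-based indices):
  low=0, high=5, mid=2: a[2]=39 >= 33, so high = 2
  low=0, high=2, mid=1: a[1]=6 < 33, so low = 2
Now low = high = 2, so the insertion index is 2.
Final answer: 2


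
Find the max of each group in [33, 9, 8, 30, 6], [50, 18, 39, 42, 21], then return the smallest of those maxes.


Find max of each group:
  Group 1: [33, 9, 8, 30, 6] -> max = 33
  Group 2: [50, 18, 39, 42, 21] -> max = 50
Maxes: [33, 50]
Minimum of maxes = 33
Final answer: 33


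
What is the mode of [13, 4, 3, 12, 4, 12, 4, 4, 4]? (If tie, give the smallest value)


Count the frequency of each value:
  3 appears 1 time(s)
  4 appears 5 time(s)
  12 appears 2 time(s)
  13 appears 1 time(s)
Maximum frequency is 5.
Only 4 reaches that frequency, so it is the mode.
Final answer: 4


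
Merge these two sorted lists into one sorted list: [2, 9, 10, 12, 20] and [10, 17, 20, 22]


List A: [2, 9, 10, 12, 20]
List B: [10, 17, 20, 22]
Repeatedly compare the front elements and take the smaller:
  2 vs 10 -> take 2
  9 vs 10 -> take 9
  10 vs 10 -> take 10
  12 vs 10 -> take 10
  12 vs 17 -> take 12
  20 vs 17 -> take 17
  20 vs 20 -> take 20
  A is exhausted; append the rest of B: [20, 22]
Final answer: [2, 9, 10, 10, 12, 17, 20, 20, 22]


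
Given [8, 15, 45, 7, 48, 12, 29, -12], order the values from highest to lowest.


Original list: [8, 15, 45, 7, 48, 12, 29, -12]
Repeatedly take the largest remaining element:
  Remaining [8, 15, 45, 7, 48, 12, 29, -12] -> largest is 48
  Remaining [8, 15, 45, 7, 12, 29, -12] -> largest is 45
  Remaining [8, 15, 7, 12, 29, -12] -> largest is 29
  Remaining [8, 15, 7, 12, -12] -> largest is 15
  Remaining [8, 7, 12, -12] -> largest is 12
  Remaining [8, 7, -12] -> largest is 8
  Remaining [7, -12] -> largest is 7
  Remaining [-12] -> largest is -12
Collecting the picks in order gives the descending list.
Final answer: [48, 45, 29, 15, 12, 8, 7, -12]


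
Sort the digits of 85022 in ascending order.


The number 85022 has digits: 8, 5, 0, 2, 2
Sorted: 0, 2, 2, 5, 8
Joining the sorted digits gives the result.
Final answer: 02258


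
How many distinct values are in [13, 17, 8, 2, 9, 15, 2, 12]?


List all unique values:
Distinct values: [2, 8, 9, 12, 13, 15, 17]
Count = 7
Final answer: 7


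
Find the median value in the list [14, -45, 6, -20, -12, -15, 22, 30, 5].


First, sort the list: [-45, -20, -15, -12, 5, 6, 14, 22, 30]
The list has 9 elements (odd count).
The middle index is 4 (0-based), and the element there is 5.
Final answer: 5


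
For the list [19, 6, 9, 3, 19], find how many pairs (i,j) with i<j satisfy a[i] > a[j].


For each element, count the later elements that are smaller than it:
  19 (index 0): smaller elements after it = [6, 9, 3] -> 3
  6 (index 1): smaller elements after it = [3] -> 1
  9 (index 2): smaller elements after it = [3] -> 1
  3 (index 3): smaller elements after it = [] -> 0
Total inversions = 3 + 1 + 1 + 0 = 5
Final answer: 5


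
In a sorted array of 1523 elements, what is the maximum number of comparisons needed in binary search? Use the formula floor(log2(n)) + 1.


Binary search halves the search space each step.
Maximum comparisons = floor(log2(1523)) + 1
log2(1523) = 10.5727
floor(log2(1523)) = 10, so 10 + 1 = 11
Final answer: 11


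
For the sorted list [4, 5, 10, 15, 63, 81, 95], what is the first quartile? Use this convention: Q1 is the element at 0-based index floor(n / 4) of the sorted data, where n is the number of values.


The list has n = 7 elements.
Q1 index = floor(7 / 4) = floor(1.75) = 1
Counting from index 0 in the sorted data, the element at index 1 is 5.
Final answer: 5


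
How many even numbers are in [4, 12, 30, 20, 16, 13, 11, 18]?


Check each element:
  4 is even
  12 is even
  30 is even
  20 is even
  16 is even
  13 is odd
  11 is odd
  18 is even
Evens: [4, 12, 30, 20, 16, 18]
Count of evens = 6
Final answer: 6


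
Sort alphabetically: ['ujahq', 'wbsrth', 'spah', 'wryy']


Compare strings character by character (the first differing letter decides):
  'spah' < 'ujahq' since 's' < 'u' at position 1
  'ujahq' < 'wbsrth' since 'u' < 'w' at position 1
  'wbsrth' < 'wryy' since 'b' < 'r' at position 2
Chaining these comparisons gives the alphabetical order.
Final answer: ['spah', 'ujahq', 'wbsrth', 'wryy']


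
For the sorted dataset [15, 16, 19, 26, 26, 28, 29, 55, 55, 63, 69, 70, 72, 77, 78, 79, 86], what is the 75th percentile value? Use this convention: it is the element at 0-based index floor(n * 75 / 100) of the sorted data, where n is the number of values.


The dataset has n = 17 elements.
Index = floor(17 * 75 / 100) = floor(1275 / 100) = floor(12.75) = 12
Counting from index 0 in the sorted data, the element at index 12 is 72.
Final answer: 72


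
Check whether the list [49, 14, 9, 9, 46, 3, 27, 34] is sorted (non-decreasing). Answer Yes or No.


Check consecutive pairs:
  49 <= 14? False
  14 <= 9? False
  9 <= 9? True
  9 <= 46? True
  46 <= 3? False
  3 <= 27? True
  27 <= 34? True
3 consecutive pair(s) are out of order, so the list is not sorted.
Final answer: No


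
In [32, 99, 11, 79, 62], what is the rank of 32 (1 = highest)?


Sort descending: [99, 79, 62, 32, 11]
Find 32 in the sorted list.
32 is at position 4.
Final answer: 4


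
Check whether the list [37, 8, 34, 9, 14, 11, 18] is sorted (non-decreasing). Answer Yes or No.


Check consecutive pairs:
  37 <= 8? False
  8 <= 34? True
  34 <= 9? False
  9 <= 14? True
  14 <= 11? False
  11 <= 18? True
3 consecutive pair(s) are out of order, so the list is not sorted.
Final answer: No


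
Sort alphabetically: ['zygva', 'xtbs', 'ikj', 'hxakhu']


Compare strings character by character (the first differing letter decides):
  'hxakhu' < 'ikj' since 'h' < 'i' at position 1
  'ikj' < 'xtbs' since 'i' < 'x' at position 1
  'xtbs' < 'zygva' since 'x' < 'z' at position 1
Chaining these comparisons gives the alphabetical order.
Final answer: ['hxakhu', 'ikj', 'xtbs', 'zygva']


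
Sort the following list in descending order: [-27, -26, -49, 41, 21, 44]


Original list: [-27, -26, -49, 41, 21, 44]
Repeatedly take the largest remaining element:
  Remaining [-27, -26, -49, 41, 21, 44] -> largest is 44
  Remaining [-27, -26, -49, 41, 21] -> largest is 41
  Remaining [-27, -26, -49, 21] -> largest is 21
  Remaining [-27, -26, -49] -> largest is -26
  Remaining [-27, -49] -> largest is -27
  Remaining [-49] -> largest is -49
Collecting the picks in order gives the descending list.
Final answer: [44, 41, 21, -26, -27, -49]


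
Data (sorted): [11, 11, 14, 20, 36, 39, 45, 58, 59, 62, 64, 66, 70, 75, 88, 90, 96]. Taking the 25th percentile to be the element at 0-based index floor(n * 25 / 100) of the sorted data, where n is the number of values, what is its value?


The dataset has n = 17 elements.
Index = floor(17 * 25 / 100) = floor(425 / 100) = floor(4.25) = 4
Counting from index 0 in the sorted data, the element at index 4 is 36.
Final answer: 36


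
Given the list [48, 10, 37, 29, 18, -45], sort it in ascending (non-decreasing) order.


Original list: [48, 10, 37, 29, 18, -45]
Repeatedly take the smallest remaining element:
  Remaining [48, 10, 37, 29, 18, -45] -> smallest is -45
  Remaining [48, 10, 37, 29, 18] -> smallest is 10
  Remaining [48, 37, 29, 18] -> smallest is 18
  Remaining [48, 37, 29] -> smallest is 29
  Remaining [48, 37] -> smallest is 37
  Remaining [48] -> smallest is 48
Collecting the picks in order gives the sorted list.
Final answer: [-45, 10, 18, 29, 37, 48]


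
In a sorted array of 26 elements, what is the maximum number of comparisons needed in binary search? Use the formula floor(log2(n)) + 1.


Binary search halves the search space each step.
Maximum comparisons = floor(log2(26)) + 1
log2(26) = 4.7004
floor(log2(26)) = 4, so 4 + 1 = 5
Final answer: 5


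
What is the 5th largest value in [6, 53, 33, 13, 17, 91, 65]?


Sort descending: [91, 65, 53, 33, 17, 13, 6]
The 5th element (1-indexed) is at index 4.
Value = 17
Final answer: 17


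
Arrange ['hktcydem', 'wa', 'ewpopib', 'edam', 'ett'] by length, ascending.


Compute lengths:
  'hktcydem' has length 8
  'wa' has length 2
  'ewpopib' has length 7
  'edam' has length 4
  'ett' has length 3
Lengths in increasing order: 2 < 3 < 4 < 7 < 8
Listing the words in that order gives the answer.
Final answer: ['wa', 'ett', 'edam', 'ewpopib', 'hktcydem']


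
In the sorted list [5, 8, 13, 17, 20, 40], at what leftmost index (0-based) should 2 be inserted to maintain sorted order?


List is sorted: [5, 8, 13, 17, 20, 40]
We need the leftmost position where 2 can be inserted, i.e. the first index whose element is >= 2 (or the end of the list if none is).
Binary search with low=0, high=6 (0-based indices):
  low=0, high=6, mid=3: a[3]=17 >= 2, so high = 3
  low=0, high=3, mid=1: a[1]=8 >= 2, so high = 1
  low=0, high=1, mid=0: a[0]=5 >= 2, so high = 0
Now low = high = 0, so the insertion index is 0.
Final answer: 0


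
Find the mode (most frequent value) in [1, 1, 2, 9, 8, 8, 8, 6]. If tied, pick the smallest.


Count the frequency of each value:
  1 appears 2 time(s)
  2 appears 1 time(s)
  6 appears 1 time(s)
  8 appears 3 time(s)
  9 appears 1 time(s)
Maximum frequency is 3.
Only 8 reaches that frequency, so it is the mode.
Final answer: 8


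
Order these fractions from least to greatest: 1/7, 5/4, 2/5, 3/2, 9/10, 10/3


Convert to decimal for comparison:
  1/7 = 0.1429
  5/4 = 1.25
  2/5 = 0.4
  3/2 = 1.5
  9/10 = 0.9
  10/3 = 3.3333
Decimals in increasing order: 0.1429 < 0.4 < 0.9 < 1.25 < 1.5 < 3.3333
Writing each back as its fraction gives the sorted order.
Final answer: 1/7, 2/5, 9/10, 5/4, 3/2, 10/3


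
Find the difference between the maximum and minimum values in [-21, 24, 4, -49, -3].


Maximum value: 24
Minimum value: -49
Range = 24 - (-49) = 73
Final answer: 73


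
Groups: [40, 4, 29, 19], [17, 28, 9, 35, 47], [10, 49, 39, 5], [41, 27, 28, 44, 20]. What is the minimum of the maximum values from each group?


Find max of each group:
  Group 1: [40, 4, 29, 19] -> max = 40
  Group 2: [17, 28, 9, 35, 47] -> max = 47
  Group 3: [10, 49, 39, 5] -> max = 49
  Group 4: [41, 27, 28, 44, 20] -> max = 44
Maxes: [40, 47, 49, 44]
Minimum of maxes = 40
Final answer: 40


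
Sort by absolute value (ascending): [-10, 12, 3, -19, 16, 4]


Compute absolute values:
  |-10| = 10
  |12| = 12
  |3| = 3
  |-19| = 19
  |16| = 16
  |4| = 4
Absolute values in increasing order: 3 < 4 < 10 < 12 < 16 < 19
Listing the original numbers in that order gives the answer.
Final answer: [3, 4, -10, 12, 16, -19]


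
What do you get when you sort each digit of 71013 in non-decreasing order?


The number 71013 has digits: 7, 1, 0, 1, 3
Sorted: 0, 1, 1, 3, 7
Joining the sorted digits gives the result.
Final answer: 01137


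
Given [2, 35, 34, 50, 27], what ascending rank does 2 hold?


Sort ascending: [2, 27, 34, 35, 50]
Find 2 in the sorted list.
2 is at position 1 (1-indexed).
Final answer: 1


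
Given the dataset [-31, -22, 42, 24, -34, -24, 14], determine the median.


First, sort the list: [-34, -31, -24, -22, 14, 24, 42]
The list has 7 elements (odd count).
The middle index is 3 (0-based), and the element there is -22.
Final answer: -22


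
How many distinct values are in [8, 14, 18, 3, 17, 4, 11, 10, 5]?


List all unique values:
Distinct values: [3, 4, 5, 8, 10, 11, 14, 17, 18]
Count = 9
Final answer: 9


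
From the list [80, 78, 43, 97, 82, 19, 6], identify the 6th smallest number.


Sort ascending: [6, 19, 43, 78, 80, 82, 97]
The 6th element (1-indexed) is at index 5.
Value = 82
Final answer: 82


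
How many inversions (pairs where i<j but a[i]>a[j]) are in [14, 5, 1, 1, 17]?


For each element, count the later elements that are smaller than it:
  14 (index 0): smaller elements after it = [5, 1, 1] -> 3
  5 (index 1): smaller elements after it = [1, 1] -> 2
  1 (index 2): smaller elements after it = [] -> 0
  1 (index 3): smaller elements after it = [] -> 0
Total inversions = 3 + 2 + 0 + 0 = 5
Final answer: 5


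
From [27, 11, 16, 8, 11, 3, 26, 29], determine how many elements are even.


Check each element:
  27 is odd
  11 is odd
  16 is even
  8 is even
  11 is odd
  3 is odd
  26 is even
  29 is odd
Evens: [16, 8, 26]
Count of evens = 3
Final answer: 3


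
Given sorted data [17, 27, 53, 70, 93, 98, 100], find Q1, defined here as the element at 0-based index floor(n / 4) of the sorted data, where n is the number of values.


The list has n = 7 elements.
Q1 index = floor(7 / 4) = floor(1.75) = 1
Counting from index 0 in the sorted data, the element at index 1 is 27.
Final answer: 27


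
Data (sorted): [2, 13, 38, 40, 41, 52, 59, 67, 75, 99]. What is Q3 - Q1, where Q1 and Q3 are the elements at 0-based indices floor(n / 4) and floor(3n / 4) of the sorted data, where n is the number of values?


The data has n = 10 elements.
Q1 index = floor(10 / 4) = floor(2.5) = 2; Q3 index = floor(3 * 10 / 4) = floor(7.5) = 7
Q1 = element at index 2 = 38
Q3 = element at index 7 = 67
IQR = 67 - 38 = 29
Final answer: 29


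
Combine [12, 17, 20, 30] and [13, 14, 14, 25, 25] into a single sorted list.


List A: [12, 17, 20, 30]
List B: [13, 14, 14, 25, 25]
Repeatedly compare the front elements and take the smaller:
  12 vs 13 -> take 12
  17 vs 13 -> take 13
  17 vs 14 -> take 14
  17 vs 14 -> take 14
  17 vs 25 -> take 17
  20 vs 25 -> take 20
  30 vs 25 -> take 25
  30 vs 25 -> take 25
  B is exhausted; append the rest of A: [30]
Final answer: [12, 13, 14, 14, 17, 20, 25, 25, 30]


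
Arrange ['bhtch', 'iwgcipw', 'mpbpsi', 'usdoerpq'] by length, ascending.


Compute lengths:
  'bhtch' has length 5
  'iwgcipw' has length 7
  'mpbpsi' has length 6
  'usdoerpq' has length 8
Lengths in increasing order: 5 < 6 < 7 < 8
Listing the words in that order gives the answer.
Final answer: ['bhtch', 'mpbpsi', 'iwgcipw', 'usdoerpq']


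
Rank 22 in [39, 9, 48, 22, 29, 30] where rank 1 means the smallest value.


Sort ascending: [9, 22, 29, 30, 39, 48]
Find 22 in the sorted list.
22 is at position 2 (1-indexed).
Final answer: 2


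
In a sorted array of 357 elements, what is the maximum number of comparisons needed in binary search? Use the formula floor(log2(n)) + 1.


Binary search halves the search space each step.
Maximum comparisons = floor(log2(357)) + 1
log2(357) = 8.4798
floor(log2(357)) = 8, so 8 + 1 = 9
Final answer: 9


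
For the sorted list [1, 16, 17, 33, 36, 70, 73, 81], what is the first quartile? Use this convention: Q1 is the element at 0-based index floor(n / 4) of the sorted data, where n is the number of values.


The list has n = 8 elements.
Q1 index = floor(8 / 4) = floor(2) = 2
Counting from index 0 in the sorted data, the element at index 2 is 17.
Final answer: 17


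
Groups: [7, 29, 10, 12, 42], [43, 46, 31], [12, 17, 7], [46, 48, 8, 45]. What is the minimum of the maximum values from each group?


Find max of each group:
  Group 1: [7, 29, 10, 12, 42] -> max = 42
  Group 2: [43, 46, 31] -> max = 46
  Group 3: [12, 17, 7] -> max = 17
  Group 4: [46, 48, 8, 45] -> max = 48
Maxes: [42, 46, 17, 48]
Minimum of maxes = 17
Final answer: 17


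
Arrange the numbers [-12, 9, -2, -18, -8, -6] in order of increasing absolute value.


Compute absolute values:
  |-12| = 12
  |9| = 9
  |-2| = 2
  |-18| = 18
  |-8| = 8
  |-6| = 6
Absolute values in increasing order: 2 < 6 < 8 < 9 < 12 < 18
Listing the original numbers in that order gives the answer.
Final answer: [-2, -6, -8, 9, -12, -18]


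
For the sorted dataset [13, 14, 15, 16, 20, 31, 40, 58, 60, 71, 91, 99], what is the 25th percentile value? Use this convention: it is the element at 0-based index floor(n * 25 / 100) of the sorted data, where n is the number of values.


The dataset has n = 12 elements.
Index = floor(12 * 25 / 100) = floor(300 / 100) = floor(3) = 3
Counting from index 0 in the sorted data, the element at index 3 is 16.
Final answer: 16


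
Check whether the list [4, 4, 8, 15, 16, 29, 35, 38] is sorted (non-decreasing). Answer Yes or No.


Check consecutive pairs:
  4 <= 4? True
  4 <= 8? True
  8 <= 15? True
  15 <= 16? True
  16 <= 29? True
  29 <= 35? True
  35 <= 38? True
Every consecutive pair is in order, so the list is non-decreasing.
Final answer: Yes


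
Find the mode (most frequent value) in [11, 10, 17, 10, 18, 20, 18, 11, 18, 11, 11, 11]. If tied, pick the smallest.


Count the frequency of each value:
  10 appears 2 time(s)
  11 appears 5 time(s)
  17 appears 1 time(s)
  18 appears 3 time(s)
  20 appears 1 time(s)
Maximum frequency is 5.
Only 11 reaches that frequency, so it is the mode.
Final answer: 11


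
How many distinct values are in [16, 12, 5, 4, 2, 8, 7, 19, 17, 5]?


List all unique values:
Distinct values: [2, 4, 5, 7, 8, 12, 16, 17, 19]
Count = 9
Final answer: 9


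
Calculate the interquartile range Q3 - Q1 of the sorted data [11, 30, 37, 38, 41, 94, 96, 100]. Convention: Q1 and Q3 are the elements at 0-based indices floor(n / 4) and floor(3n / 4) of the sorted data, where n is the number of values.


The data has n = 8 elements.
Q1 index = floor(8 / 4) = floor(2) = 2; Q3 index = floor(3 * 8 / 4) = floor(6) = 6
Q1 = element at index 2 = 37
Q3 = element at index 6 = 96
IQR = 96 - 37 = 59
Final answer: 59


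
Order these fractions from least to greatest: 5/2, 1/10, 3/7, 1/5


Convert to decimal for comparison:
  5/2 = 2.5
  1/10 = 0.1
  3/7 = 0.4286
  1/5 = 0.2
Decimals in increasing order: 0.1 < 0.2 < 0.4286 < 2.5
Writing each back as its fraction gives the sorted order.
Final answer: 1/10, 1/5, 3/7, 5/2


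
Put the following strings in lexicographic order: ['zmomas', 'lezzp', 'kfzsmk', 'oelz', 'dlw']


Compare strings character by character (the first differing letter decides):
  'dlw' < 'kfzsmk' since 'd' < 'k' at position 1
  'kfzsmk' < 'lezzp' since 'k' < 'l' at position 1
  'lezzp' < 'oelz' since 'l' < 'o' at position 1
  'oelz' < 'zmomas' since 'o' < 'z' at position 1
Chaining these comparisons gives the alphabetical order.
Final answer: ['dlw', 'kfzsmk', 'lezzp', 'oelz', 'zmomas']


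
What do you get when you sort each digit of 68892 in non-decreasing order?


The number 68892 has digits: 6, 8, 8, 9, 2
Sorted: 2, 6, 8, 8, 9
Joining the sorted digits gives the result.
Final answer: 26889


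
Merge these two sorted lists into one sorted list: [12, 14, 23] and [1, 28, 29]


List A: [12, 14, 23]
List B: [1, 28, 29]
Repeatedly compare the front elements and take the smaller:
  12 vs 1 -> take 1
  12 vs 28 -> take 12
  14 vs 28 -> take 14
  23 vs 28 -> take 23
  A is exhausted; append the rest of B: [28, 29]
Final answer: [1, 12, 14, 23, 28, 29]


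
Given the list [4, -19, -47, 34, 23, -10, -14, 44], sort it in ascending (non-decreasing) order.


Original list: [4, -19, -47, 34, 23, -10, -14, 44]
Repeatedly take the smallest remaining element:
  Remaining [4, -19, -47, 34, 23, -10, -14, 44] -> smallest is -47
  Remaining [4, -19, 34, 23, -10, -14, 44] -> smallest is -19
  Remaining [4, 34, 23, -10, -14, 44] -> smallest is -14
  Remaining [4, 34, 23, -10, 44] -> smallest is -10
  Remaining [4, 34, 23, 44] -> smallest is 4
  Remaining [34, 23, 44] -> smallest is 23
  Remaining [34, 44] -> smallest is 34
  Remaining [44] -> smallest is 44
Collecting the picks in order gives the sorted list.
Final answer: [-47, -19, -14, -10, 4, 23, 34, 44]


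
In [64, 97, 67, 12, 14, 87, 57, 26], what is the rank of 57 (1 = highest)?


Sort descending: [97, 87, 67, 64, 57, 26, 14, 12]
Find 57 in the sorted list.
57 is at position 5.
Final answer: 5


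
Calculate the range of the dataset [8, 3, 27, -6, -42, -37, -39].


Maximum value: 27
Minimum value: -42
Range = 27 - (-42) = 69
Final answer: 69


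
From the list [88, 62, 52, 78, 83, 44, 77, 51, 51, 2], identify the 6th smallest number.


Sort ascending: [2, 44, 51, 51, 52, 62, 77, 78, 83, 88]
The 6th element (1-indexed) is at index 5.
Value = 62
Final answer: 62


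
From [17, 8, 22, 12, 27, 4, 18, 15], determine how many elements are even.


Check each element:
  17 is odd
  8 is even
  22 is even
  12 is even
  27 is odd
  4 is even
  18 is even
  15 is odd
Evens: [8, 22, 12, 4, 18]
Count of evens = 5
Final answer: 5


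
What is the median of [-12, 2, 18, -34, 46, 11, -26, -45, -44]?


First, sort the list: [-45, -44, -34, -26, -12, 2, 11, 18, 46]
The list has 9 elements (odd count).
The middle index is 4 (0-based), and the element there is -12.
Final answer: -12


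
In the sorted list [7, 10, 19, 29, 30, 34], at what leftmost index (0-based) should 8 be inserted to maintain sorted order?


List is sorted: [7, 10, 19, 29, 30, 34]
We need the leftmost position where 8 can be inserted, i.e. the first index whose element is >= 8 (or the end of the list if none is).
Binary search with low=0, high=6 (0-based indices):
  low=0, high=6, mid=3: a[3]=29 >= 8, so high = 3
  low=0, high=3, mid=1: a[1]=10 >= 8, so high = 1
  low=0, high=1, mid=0: a[0]=7 < 8, so low = 1
Now low = high = 1, so the insertion index is 1.
Final answer: 1


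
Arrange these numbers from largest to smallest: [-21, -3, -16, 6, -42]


Original list: [-21, -3, -16, 6, -42]
Repeatedly take the largest remaining element:
  Remaining [-21, -3, -16, 6, -42] -> largest is 6
  Remaining [-21, -3, -16, -42] -> largest is -3
  Remaining [-21, -16, -42] -> largest is -16
  Remaining [-21, -42] -> largest is -21
  Remaining [-42] -> largest is -42
Collecting the picks in order gives the descending list.
Final answer: [6, -3, -16, -21, -42]
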